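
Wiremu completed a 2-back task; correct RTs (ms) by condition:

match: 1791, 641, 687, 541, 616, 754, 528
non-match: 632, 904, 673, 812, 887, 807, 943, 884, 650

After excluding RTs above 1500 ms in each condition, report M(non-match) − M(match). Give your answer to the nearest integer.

171 ms

match: exclude 1791
M(match) = 3767/6 = 627.833
M(non-match) = 7192/9 = 799.111
Difference = 799.111 − 627.833 = 171.278 ms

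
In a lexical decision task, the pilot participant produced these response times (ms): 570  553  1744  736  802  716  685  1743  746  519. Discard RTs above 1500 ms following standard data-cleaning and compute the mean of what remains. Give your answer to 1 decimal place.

665.9 ms

Excluded: 1743, 1744
Retained (n=8): Σ = 5327
Mean = 5327/8 = 665.8750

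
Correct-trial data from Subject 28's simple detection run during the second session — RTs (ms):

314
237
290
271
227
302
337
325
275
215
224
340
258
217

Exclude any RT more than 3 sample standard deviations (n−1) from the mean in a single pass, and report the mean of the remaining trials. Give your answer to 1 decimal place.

273.7 ms

n = 14, ΣRT = 3832, M = 273.714
Σ(x−M)² = 26638.86; s = √(26638.86/13) = 45.267
Cutoffs: 273.714 ± 3·45.267 → [137.9, 409.5]
No RTs fall outside the cutoffs; all 14 retained. Mean = 3832/14 = 273.714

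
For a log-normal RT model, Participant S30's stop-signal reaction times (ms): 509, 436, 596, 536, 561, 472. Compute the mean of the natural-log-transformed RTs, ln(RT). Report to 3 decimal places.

6.245

ln(RT): 6.2324, 6.0776, 6.3902, 6.2841, 6.3297, 6.1570
Σ ln(RT) = 37.4712
Mean = 37.4712/6 = 6.24519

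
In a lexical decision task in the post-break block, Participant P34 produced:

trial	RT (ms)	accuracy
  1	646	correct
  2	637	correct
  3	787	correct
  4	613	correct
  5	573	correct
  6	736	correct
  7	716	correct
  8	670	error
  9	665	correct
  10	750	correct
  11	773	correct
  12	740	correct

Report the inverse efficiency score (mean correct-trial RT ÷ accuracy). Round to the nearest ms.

Correct trials (n=11): 646, 637, 787, 613, 573, 736, 716, 665, 750, 773, 740
Mean correct RT = 7636/11 = 694.1818 ms
Proportion correct = 11/12
IES = 694.1818 / (11/12) = 757.289 ms

757 ms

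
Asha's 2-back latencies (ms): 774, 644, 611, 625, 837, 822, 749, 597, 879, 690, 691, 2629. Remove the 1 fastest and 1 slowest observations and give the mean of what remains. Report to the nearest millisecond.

732 ms

Sorted: 597, 611, 625, 644, 690, 691, 749, 774, 822, 837, 879, 2629
Drop lowest 1 (597) and highest 1 (2629)
Remaining (n=10): Σ = 7322, mean = 7322/10 = 732.200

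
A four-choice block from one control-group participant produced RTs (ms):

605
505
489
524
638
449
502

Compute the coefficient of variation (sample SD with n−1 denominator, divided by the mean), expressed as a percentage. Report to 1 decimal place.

12.6%

n = 7, Σ = 3712, M = 530.2857
Σ(x−M)² = 26975.429; s = √(26975.429/6) = 67.0515
CV = 67.0515 / 530.2857 = 0.12644 = 12.644%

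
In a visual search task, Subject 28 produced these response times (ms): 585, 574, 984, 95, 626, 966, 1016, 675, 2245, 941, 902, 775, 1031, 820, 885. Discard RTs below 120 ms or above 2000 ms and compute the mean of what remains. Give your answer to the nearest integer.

Excluded: 95, 2245
Retained (n=13): Σ = 10780
Mean = 10780/13 = 829.2308

829 ms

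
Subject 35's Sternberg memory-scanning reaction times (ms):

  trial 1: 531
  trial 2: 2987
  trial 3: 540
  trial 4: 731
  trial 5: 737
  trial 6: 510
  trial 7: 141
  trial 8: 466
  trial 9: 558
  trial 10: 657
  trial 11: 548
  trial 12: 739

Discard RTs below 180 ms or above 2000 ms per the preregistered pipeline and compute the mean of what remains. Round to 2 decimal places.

Excluded: 141, 2987
Retained (n=10): Σ = 6017
Mean = 6017/10 = 601.7000

601.70 ms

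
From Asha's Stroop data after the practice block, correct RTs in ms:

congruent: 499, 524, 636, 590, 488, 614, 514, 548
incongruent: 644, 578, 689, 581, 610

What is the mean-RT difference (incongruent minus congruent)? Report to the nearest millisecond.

M(congruent) = 4413/8 = 551.625
M(incongruent) = 3102/5 = 620.400
Difference = 620.400 − 551.625 = 68.775 ms

69 ms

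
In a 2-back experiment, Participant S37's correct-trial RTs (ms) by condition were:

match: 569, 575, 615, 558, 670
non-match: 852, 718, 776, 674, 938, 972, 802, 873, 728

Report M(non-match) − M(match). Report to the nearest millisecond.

M(match) = 2987/5 = 597.400
M(non-match) = 7333/9 = 814.778
Difference = 814.778 − 597.400 = 217.378 ms

217 ms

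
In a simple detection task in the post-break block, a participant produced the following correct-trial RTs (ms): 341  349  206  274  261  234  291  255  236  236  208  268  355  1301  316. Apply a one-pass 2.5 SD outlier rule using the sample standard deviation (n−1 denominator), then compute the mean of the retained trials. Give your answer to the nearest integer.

n = 15, ΣRT = 5131, M = 342.067
Σ(x−M)² = 1017994.93; s = √(1017994.93/14) = 269.655
Cutoffs: 342.067 ± 2.5·269.655 → [-332.1, 1016.2]
Outside: 1301 → excluded.
Retained (n=14): Σ = 3830, mean = 3830/14 = 273.571

274 ms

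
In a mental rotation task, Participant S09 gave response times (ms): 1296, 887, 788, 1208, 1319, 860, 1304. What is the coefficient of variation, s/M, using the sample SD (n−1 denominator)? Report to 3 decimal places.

n = 7, Σ = 7662, M = 1094.5714
Σ(x−M)² = 339763.714; s = √(339763.714/6) = 237.9649
CV = 237.9649 / 1094.5714 = 0.21740

0.217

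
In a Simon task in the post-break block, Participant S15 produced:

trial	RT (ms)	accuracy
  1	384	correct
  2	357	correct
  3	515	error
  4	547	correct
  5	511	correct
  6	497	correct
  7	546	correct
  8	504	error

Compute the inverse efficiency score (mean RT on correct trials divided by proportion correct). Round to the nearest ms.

632 ms

Correct trials (n=6): 384, 357, 547, 511, 497, 546
Mean correct RT = 2842/6 = 473.6667 ms
Proportion correct = 6/8
IES = 473.6667 / (6/8) = 631.556 ms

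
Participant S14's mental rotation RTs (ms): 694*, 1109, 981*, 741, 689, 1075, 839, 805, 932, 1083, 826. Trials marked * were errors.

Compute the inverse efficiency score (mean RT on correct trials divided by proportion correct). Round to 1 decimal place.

1099.9 ms

Correct trials (n=9): 1109, 741, 689, 1075, 839, 805, 932, 1083, 826
Mean correct RT = 8099/9 = 899.8889 ms
Proportion correct = 9/11
IES = 899.8889 / (9/11) = 1099.864 ms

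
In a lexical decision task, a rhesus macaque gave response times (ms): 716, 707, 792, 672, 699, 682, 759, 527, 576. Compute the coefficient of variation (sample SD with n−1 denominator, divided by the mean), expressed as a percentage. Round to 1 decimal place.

12.2%

n = 9, Σ = 6130, M = 681.1111
Σ(x−M)² = 55452.889; s = √(55452.889/8) = 83.2563
CV = 83.2563 / 681.1111 = 0.12224 = 12.224%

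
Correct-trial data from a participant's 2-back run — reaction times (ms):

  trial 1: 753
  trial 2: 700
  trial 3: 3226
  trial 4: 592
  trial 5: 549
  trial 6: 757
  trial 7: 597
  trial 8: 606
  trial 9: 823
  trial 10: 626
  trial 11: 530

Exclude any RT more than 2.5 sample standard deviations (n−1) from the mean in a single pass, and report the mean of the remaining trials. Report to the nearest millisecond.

n = 11, ΣRT = 9759, M = 887.182
Σ(x−M)² = 6104741.64; s = √(6104741.64/10) = 781.328
Cutoffs: 887.182 ± 2.5·781.328 → [-1066.1, 2840.5]
Outside: 3226 → excluded.
Retained (n=10): Σ = 6533, mean = 6533/10 = 653.300

653 ms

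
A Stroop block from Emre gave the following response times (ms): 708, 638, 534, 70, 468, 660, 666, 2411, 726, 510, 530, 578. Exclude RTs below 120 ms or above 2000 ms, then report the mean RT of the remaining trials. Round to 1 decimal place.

601.8 ms

Excluded: 70, 2411
Retained (n=10): Σ = 6018
Mean = 6018/10 = 601.8000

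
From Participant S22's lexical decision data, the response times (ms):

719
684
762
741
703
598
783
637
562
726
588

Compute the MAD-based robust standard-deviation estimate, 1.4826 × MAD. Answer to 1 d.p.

Sorted: 562, 588, 598, 637, 684, 703, 719, 726, 741, 762, 783 → median = 703
|x − 703| sorted: 0, 16, 19, 23, 38, 59, 66, 80, 105, 115, 141 → MAD = 59
Robust SD ≈ 1.4826 × 59 = 87.473

87.5 ms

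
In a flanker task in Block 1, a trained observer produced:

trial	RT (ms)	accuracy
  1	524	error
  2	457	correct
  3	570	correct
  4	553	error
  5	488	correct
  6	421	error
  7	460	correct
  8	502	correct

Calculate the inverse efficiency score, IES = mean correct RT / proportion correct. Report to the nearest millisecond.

Correct trials (n=5): 457, 570, 488, 460, 502
Mean correct RT = 2477/5 = 495.4000 ms
Proportion correct = 5/8
IES = 495.4000 / (5/8) = 792.640 ms

793 ms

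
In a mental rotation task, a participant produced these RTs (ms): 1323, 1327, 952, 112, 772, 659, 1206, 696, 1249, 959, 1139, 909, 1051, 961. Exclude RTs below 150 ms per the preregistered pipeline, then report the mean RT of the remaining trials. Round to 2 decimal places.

1015.62 ms

Excluded: 112
Retained (n=13): Σ = 13203
Mean = 13203/13 = 1015.6154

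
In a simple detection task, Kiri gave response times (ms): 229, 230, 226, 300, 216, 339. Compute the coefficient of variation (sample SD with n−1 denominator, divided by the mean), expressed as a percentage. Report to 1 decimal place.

19.7%

n = 6, Σ = 1540, M = 256.6667
Σ(x−M)² = 12727.333; s = √(12727.333/5) = 50.4526
CV = 50.4526 / 256.6667 = 0.19657 = 19.657%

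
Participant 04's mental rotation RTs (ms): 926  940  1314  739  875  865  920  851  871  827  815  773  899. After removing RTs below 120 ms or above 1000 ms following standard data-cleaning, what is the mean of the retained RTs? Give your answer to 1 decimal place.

858.4 ms

Excluded: 1314
Retained (n=12): Σ = 10301
Mean = 10301/12 = 858.4167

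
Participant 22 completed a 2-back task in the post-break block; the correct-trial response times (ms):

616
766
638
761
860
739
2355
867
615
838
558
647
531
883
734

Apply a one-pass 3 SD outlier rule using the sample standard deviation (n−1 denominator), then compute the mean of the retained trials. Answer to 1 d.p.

718.1 ms

n = 15, ΣRT = 12408, M = 827.200
Σ(x−M)² = 2682762.40; s = √(2682762.40/14) = 437.751
Cutoffs: 827.200 ± 3·437.751 → [-486.1, 2140.5]
Outside: 2355 → excluded.
Retained (n=14): Σ = 10053, mean = 10053/14 = 718.071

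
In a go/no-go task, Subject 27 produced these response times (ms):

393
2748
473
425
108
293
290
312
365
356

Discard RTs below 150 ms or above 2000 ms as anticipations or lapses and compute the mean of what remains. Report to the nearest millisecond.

Excluded: 108, 2748
Retained (n=8): Σ = 2907
Mean = 2907/8 = 363.3750

363 ms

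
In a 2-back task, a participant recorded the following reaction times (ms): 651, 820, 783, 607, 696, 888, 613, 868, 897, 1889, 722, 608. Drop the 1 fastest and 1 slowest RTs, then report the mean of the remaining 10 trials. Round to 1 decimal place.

754.6 ms

Sorted: 607, 608, 613, 651, 696, 722, 783, 820, 868, 888, 897, 1889
Drop lowest 1 (607) and highest 1 (1889)
Remaining (n=10): Σ = 7546, mean = 7546/10 = 754.600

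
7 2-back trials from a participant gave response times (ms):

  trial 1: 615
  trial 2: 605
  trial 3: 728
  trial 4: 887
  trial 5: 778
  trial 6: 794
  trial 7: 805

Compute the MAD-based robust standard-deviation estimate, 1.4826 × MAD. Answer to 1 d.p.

Sorted: 605, 615, 728, 778, 794, 805, 887 → median = 778
|x − 778| sorted: 0, 16, 27, 50, 109, 163, 173 → MAD = 50
Robust SD ≈ 1.4826 × 50 = 74.130

74.1 ms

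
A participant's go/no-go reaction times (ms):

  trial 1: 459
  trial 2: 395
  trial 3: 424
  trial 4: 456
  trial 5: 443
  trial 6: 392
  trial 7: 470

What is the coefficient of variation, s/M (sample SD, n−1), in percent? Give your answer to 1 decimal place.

7.2%

n = 7, Σ = 3039, M = 434.1429
Σ(x−M)² = 5870.857; s = √(5870.857/6) = 31.2806
CV = 31.2806 / 434.1429 = 0.07205 = 7.205%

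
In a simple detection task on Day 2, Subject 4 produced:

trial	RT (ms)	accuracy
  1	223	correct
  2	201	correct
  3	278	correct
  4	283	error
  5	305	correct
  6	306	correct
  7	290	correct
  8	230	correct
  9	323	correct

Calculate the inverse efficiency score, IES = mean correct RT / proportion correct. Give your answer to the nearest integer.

Correct trials (n=8): 223, 201, 278, 305, 306, 290, 230, 323
Mean correct RT = 2156/8 = 269.5000 ms
Proportion correct = 8/9
IES = 269.5000 / (8/9) = 303.188 ms

303 ms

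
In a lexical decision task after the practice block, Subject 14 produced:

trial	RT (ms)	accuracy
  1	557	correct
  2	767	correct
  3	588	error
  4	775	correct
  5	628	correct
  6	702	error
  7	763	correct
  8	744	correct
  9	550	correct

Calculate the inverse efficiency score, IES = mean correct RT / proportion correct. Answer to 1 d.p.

Correct trials (n=7): 557, 767, 775, 628, 763, 744, 550
Mean correct RT = 4784/7 = 683.4286 ms
Proportion correct = 7/9
IES = 683.4286 / (7/9) = 878.694 ms

878.7 ms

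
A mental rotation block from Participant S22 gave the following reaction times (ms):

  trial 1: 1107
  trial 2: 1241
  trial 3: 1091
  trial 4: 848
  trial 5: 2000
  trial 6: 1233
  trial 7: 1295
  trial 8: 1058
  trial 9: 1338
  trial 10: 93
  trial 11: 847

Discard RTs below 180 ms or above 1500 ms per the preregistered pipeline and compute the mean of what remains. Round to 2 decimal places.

Excluded: 93, 2000
Retained (n=9): Σ = 10058
Mean = 10058/9 = 1117.5556

1117.56 ms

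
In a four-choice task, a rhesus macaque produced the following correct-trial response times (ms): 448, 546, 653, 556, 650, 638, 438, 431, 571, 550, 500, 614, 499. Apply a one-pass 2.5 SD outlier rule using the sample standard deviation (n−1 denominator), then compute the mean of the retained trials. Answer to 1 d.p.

545.7 ms

n = 13, ΣRT = 7094, M = 545.692
Σ(x−M)² = 74910.77; s = √(74910.77/12) = 79.010
Cutoffs: 545.692 ± 2.5·79.010 → [348.2, 743.2]
No RTs fall outside the cutoffs; all 13 retained. Mean = 7094/13 = 545.692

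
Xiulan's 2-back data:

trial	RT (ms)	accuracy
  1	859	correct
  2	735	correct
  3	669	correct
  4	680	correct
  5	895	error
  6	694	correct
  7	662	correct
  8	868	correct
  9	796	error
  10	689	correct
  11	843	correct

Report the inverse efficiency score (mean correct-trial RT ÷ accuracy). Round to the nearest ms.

910 ms

Correct trials (n=9): 859, 735, 669, 680, 694, 662, 868, 689, 843
Mean correct RT = 6699/9 = 744.3333 ms
Proportion correct = 9/11
IES = 744.3333 / (9/11) = 909.741 ms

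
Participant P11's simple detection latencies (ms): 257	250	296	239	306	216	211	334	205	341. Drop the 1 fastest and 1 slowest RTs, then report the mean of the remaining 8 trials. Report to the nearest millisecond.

264 ms

Sorted: 205, 211, 216, 239, 250, 257, 296, 306, 334, 341
Drop lowest 1 (205) and highest 1 (341)
Remaining (n=8): Σ = 2109, mean = 2109/8 = 263.625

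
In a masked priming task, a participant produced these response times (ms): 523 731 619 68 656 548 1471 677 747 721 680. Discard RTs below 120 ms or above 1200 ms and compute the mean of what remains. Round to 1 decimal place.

Excluded: 68, 1471
Retained (n=9): Σ = 5902
Mean = 5902/9 = 655.7778

655.8 ms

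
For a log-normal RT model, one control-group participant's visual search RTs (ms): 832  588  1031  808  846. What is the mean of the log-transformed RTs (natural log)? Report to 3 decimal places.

ln(RT): 6.7238, 6.3767, 6.9383, 6.6946, 6.7405
Σ ln(RT) = 33.4739
Mean = 33.4739/5 = 6.69479

6.695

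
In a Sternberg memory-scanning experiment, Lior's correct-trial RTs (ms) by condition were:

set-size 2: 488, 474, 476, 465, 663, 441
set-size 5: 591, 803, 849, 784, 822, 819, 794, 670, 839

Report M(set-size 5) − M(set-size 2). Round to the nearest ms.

273 ms

M(set-size 2) = 3007/6 = 501.167
M(set-size 5) = 6971/9 = 774.556
Difference = 774.556 − 501.167 = 273.389 ms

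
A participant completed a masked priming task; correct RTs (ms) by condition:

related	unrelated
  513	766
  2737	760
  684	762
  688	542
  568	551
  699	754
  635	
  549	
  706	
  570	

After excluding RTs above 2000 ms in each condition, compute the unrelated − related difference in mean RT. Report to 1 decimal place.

related: exclude 2737
M(related) = 5612/9 = 623.556
M(unrelated) = 4135/6 = 689.167
Difference = 689.167 − 623.556 = 65.611 ms

65.6 ms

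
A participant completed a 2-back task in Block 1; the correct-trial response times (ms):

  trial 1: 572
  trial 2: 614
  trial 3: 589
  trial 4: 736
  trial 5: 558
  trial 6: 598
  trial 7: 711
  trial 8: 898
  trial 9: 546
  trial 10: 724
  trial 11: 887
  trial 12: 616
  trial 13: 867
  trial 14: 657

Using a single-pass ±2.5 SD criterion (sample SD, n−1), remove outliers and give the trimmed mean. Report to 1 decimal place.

n = 14, ΣRT = 9573, M = 683.786
Σ(x−M)² = 199664.36; s = √(199664.36/13) = 123.931
Cutoffs: 683.786 ± 2.5·123.931 → [374.0, 993.6]
No RTs fall outside the cutoffs; all 14 retained. Mean = 9573/14 = 683.786

683.8 ms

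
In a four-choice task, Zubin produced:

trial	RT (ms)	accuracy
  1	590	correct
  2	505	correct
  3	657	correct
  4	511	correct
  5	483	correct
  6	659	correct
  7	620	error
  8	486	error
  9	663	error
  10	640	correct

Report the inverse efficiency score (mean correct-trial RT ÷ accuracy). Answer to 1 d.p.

Correct trials (n=7): 590, 505, 657, 511, 483, 659, 640
Mean correct RT = 4045/7 = 577.8571 ms
Proportion correct = 7/10
IES = 577.8571 / (7/10) = 825.510 ms

825.5 ms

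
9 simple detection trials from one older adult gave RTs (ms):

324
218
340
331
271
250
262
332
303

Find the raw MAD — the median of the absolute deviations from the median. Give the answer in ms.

Sorted: 218, 250, 262, 271, 303, 324, 331, 332, 340 → median = 303
|x − 303|: 21, 85, 37, 28, 32, 53, 41, 29, 0
Sorted deviations: 0, 21, 28, 29, 32, 37, 41, 53, 85 → MAD = 32

32 ms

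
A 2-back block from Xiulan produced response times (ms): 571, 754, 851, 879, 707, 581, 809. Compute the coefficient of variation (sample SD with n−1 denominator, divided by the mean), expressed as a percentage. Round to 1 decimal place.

n = 7, Σ = 5152, M = 736.0000
Σ(x−M)² = 91418.000; s = √(91418.000/6) = 123.4355
CV = 123.4355 / 736.0000 = 0.16771 = 16.771%

16.8%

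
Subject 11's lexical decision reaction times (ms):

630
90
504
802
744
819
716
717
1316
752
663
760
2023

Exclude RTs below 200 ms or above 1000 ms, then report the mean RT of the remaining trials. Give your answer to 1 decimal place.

Excluded: 90, 1316, 2023
Retained (n=10): Σ = 7107
Mean = 7107/10 = 710.7000

710.7 ms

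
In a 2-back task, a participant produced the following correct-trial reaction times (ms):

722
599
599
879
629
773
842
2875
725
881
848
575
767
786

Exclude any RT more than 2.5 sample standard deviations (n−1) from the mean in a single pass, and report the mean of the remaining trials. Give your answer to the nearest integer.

740 ms

n = 14, ΣRT = 12500, M = 892.857
Σ(x−M)² = 4376171.71; s = √(4376171.71/13) = 580.197
Cutoffs: 892.857 ± 2.5·580.197 → [-557.6, 2343.3]
Outside: 2875 → excluded.
Retained (n=13): Σ = 9625, mean = 9625/13 = 740.385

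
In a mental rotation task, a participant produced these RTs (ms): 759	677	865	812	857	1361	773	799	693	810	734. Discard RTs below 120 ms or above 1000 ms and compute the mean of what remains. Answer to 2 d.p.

777.90 ms

Excluded: 1361
Retained (n=10): Σ = 7779
Mean = 7779/10 = 777.9000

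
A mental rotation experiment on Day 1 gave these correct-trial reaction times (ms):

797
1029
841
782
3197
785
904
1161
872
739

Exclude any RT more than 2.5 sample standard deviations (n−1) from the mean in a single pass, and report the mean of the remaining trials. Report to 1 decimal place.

n = 10, ΣRT = 11107, M = 1110.700
Σ(x−M)² = 4984986.10; s = √(4984986.10/9) = 744.236
Cutoffs: 1110.700 ± 2.5·744.236 → [-749.9, 2971.3]
Outside: 3197 → excluded.
Retained (n=9): Σ = 7910, mean = 7910/9 = 878.889

878.9 ms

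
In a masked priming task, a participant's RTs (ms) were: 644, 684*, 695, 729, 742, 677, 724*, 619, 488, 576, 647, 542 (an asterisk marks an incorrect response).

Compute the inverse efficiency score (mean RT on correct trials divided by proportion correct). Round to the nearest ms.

763 ms

Correct trials (n=10): 644, 695, 729, 742, 677, 619, 488, 576, 647, 542
Mean correct RT = 6359/10 = 635.9000 ms
Proportion correct = 10/12
IES = 635.9000 / (10/12) = 763.080 ms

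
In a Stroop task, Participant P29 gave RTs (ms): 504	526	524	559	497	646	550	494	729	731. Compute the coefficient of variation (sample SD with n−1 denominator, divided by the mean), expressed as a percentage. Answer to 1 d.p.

16.0%

n = 10, Σ = 5760, M = 576.0000
Σ(x−M)² = 76652.000; s = √(76652.000/9) = 92.2870
CV = 92.2870 / 576.0000 = 0.16022 = 16.022%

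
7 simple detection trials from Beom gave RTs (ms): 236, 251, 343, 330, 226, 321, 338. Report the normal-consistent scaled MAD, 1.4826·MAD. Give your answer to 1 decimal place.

Sorted: 226, 236, 251, 321, 330, 338, 343 → median = 321
|x − 321| sorted: 0, 9, 17, 22, 70, 85, 95 → MAD = 22
Robust SD ≈ 1.4826 × 22 = 32.617

32.6 ms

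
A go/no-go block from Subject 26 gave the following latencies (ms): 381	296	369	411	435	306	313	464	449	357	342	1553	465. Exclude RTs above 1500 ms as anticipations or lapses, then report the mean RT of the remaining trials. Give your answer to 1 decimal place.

Excluded: 1553
Retained (n=12): Σ = 4588
Mean = 4588/12 = 382.3333

382.3 ms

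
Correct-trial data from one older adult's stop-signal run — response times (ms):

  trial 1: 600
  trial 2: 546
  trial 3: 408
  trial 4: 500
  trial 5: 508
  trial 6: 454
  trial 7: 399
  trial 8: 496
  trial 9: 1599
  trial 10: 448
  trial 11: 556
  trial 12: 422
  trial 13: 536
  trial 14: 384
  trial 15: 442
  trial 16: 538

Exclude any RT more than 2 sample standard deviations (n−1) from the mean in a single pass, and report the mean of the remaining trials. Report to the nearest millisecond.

n = 16, ΣRT = 8836, M = 552.250
Σ(x−M)² = 1228581.00; s = √(1228581.00/15) = 286.191
Cutoffs: 552.250 ± 2·286.191 → [-20.1, 1124.6]
Outside: 1599 → excluded.
Retained (n=15): Σ = 7237, mean = 7237/15 = 482.467

482 ms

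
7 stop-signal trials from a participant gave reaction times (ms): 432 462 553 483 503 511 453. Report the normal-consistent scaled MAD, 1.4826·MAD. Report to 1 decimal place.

41.5 ms

Sorted: 432, 453, 462, 483, 503, 511, 553 → median = 483
|x − 483| sorted: 0, 20, 21, 28, 30, 51, 70 → MAD = 28
Robust SD ≈ 1.4826 × 28 = 41.513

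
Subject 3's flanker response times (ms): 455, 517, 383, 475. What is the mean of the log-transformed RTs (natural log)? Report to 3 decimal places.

ln(RT): 6.1203, 6.2480, 5.9480, 6.1633
Σ ln(RT) = 24.4797
Mean = 24.4797/4 = 6.11992

6.120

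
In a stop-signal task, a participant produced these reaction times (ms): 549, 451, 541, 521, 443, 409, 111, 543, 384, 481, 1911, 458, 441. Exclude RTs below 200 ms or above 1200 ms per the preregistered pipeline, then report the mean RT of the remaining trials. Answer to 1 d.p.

Excluded: 111, 1911
Retained (n=11): Σ = 5221
Mean = 5221/11 = 474.6364

474.6 ms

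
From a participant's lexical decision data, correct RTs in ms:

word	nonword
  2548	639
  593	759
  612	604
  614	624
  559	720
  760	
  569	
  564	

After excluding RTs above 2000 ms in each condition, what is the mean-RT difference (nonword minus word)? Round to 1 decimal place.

word: exclude 2548
M(word) = 4271/7 = 610.143
M(nonword) = 3346/5 = 669.200
Difference = 669.200 − 610.143 = 59.057 ms

59.1 ms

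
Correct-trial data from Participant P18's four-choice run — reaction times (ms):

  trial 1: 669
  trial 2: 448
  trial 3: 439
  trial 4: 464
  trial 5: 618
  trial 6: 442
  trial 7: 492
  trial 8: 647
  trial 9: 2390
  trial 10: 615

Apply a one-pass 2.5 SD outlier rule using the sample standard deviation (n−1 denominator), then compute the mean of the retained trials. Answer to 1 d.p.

n = 10, ΣRT = 7224, M = 722.400
Σ(x−M)² = 3165950.40; s = √(3165950.40/9) = 593.104
Cutoffs: 722.400 ± 2.5·593.104 → [-760.4, 2205.2]
Outside: 2390 → excluded.
Retained (n=9): Σ = 4834, mean = 4834/9 = 537.111

537.1 ms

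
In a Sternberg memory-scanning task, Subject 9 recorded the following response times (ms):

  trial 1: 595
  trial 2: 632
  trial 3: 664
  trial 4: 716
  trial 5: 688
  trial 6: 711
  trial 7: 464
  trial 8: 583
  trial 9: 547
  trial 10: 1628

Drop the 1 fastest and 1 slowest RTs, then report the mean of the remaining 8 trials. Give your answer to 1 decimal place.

Sorted: 464, 547, 583, 595, 632, 664, 688, 711, 716, 1628
Drop lowest 1 (464) and highest 1 (1628)
Remaining (n=8): Σ = 5136, mean = 5136/8 = 642.000

642.0 ms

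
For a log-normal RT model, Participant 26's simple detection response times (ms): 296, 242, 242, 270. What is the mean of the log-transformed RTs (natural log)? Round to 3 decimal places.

ln(RT): 5.6904, 5.4889, 5.4889, 5.5984
Σ ln(RT) = 22.2667
Mean = 22.2667/4 = 5.56666

5.567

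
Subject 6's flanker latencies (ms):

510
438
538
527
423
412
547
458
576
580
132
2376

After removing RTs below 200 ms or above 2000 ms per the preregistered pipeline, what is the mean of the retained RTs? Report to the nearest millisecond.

501 ms

Excluded: 132, 2376
Retained (n=10): Σ = 5009
Mean = 5009/10 = 500.9000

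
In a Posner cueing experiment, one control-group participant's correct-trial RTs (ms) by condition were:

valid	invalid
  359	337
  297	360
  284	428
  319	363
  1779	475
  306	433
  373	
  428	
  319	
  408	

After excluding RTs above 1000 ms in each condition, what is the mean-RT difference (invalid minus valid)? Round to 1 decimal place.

valid: exclude 1779
M(valid) = 3093/9 = 343.667
M(invalid) = 2396/6 = 399.333
Difference = 399.333 − 343.667 = 55.667 ms

55.7 ms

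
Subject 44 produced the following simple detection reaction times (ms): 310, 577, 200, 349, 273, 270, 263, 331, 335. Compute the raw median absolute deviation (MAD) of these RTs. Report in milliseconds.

Sorted: 200, 263, 270, 273, 310, 331, 335, 349, 577 → median = 310
|x − 310|: 0, 267, 110, 39, 37, 40, 47, 21, 25
Sorted deviations: 0, 21, 25, 37, 39, 40, 47, 110, 267 → MAD = 39

39 ms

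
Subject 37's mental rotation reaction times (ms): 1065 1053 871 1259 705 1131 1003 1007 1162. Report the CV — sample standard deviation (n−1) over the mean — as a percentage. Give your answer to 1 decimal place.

15.9%

n = 9, Σ = 9256, M = 1028.4444
Σ(x−M)² = 213962.222; s = √(213962.222/8) = 163.5398
CV = 163.5398 / 1028.4444 = 0.15902 = 15.902%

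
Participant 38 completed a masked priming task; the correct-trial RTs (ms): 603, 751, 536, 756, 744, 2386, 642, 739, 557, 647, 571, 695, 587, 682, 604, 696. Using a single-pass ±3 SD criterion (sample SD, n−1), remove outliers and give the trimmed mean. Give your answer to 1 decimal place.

654.0 ms

n = 16, ΣRT = 12196, M = 762.250
Σ(x−M)² = 2891707.00; s = √(2891707.00/15) = 439.068
Cutoffs: 762.250 ± 3·439.068 → [-555.0, 2079.5]
Outside: 2386 → excluded.
Retained (n=15): Σ = 9810, mean = 9810/15 = 654.000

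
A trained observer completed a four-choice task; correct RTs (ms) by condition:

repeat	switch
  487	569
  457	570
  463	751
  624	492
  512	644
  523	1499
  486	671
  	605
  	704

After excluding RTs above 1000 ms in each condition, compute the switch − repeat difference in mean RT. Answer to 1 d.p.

switch: exclude 1499
M(repeat) = 3552/7 = 507.429
M(switch) = 5006/8 = 625.750
Difference = 625.750 − 507.429 = 118.321 ms

118.3 ms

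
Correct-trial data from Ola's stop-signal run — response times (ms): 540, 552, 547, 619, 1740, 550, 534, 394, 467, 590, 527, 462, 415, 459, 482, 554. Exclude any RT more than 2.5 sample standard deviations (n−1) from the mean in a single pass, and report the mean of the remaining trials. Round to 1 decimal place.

n = 16, ΣRT = 9432, M = 589.500
Σ(x−M)² = 1468510.00; s = √(1468510.00/15) = 312.891
Cutoffs: 589.500 ± 2.5·312.891 → [-192.7, 1371.7]
Outside: 1740 → excluded.
Retained (n=15): Σ = 7692, mean = 7692/15 = 512.800

512.8 ms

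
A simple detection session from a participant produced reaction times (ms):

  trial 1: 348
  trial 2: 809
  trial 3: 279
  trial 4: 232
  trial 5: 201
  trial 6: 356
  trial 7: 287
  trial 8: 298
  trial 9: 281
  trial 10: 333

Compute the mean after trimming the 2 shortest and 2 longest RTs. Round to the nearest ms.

304 ms

Sorted: 201, 232, 279, 281, 287, 298, 333, 348, 356, 809
Drop lowest 2 (201, 232) and highest 2 (356, 809)
Remaining (n=6): Σ = 1826, mean = 1826/6 = 304.333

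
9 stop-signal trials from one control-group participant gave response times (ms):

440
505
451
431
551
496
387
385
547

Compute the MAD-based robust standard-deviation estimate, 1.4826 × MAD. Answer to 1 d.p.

Sorted: 385, 387, 431, 440, 451, 496, 505, 547, 551 → median = 451
|x − 451| sorted: 0, 11, 20, 45, 54, 64, 66, 96, 100 → MAD = 54
Robust SD ≈ 1.4826 × 54 = 80.060

80.1 ms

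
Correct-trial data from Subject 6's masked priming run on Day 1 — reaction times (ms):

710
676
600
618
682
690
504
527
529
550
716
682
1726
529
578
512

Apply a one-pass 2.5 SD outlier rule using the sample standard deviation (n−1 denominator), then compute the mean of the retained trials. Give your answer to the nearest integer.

607 ms

n = 16, ΣRT = 10829, M = 676.812
Σ(x−M)² = 1262032.44; s = √(1262032.44/15) = 290.061
Cutoffs: 676.812 ± 2.5·290.061 → [-48.3, 1402.0]
Outside: 1726 → excluded.
Retained (n=15): Σ = 9103, mean = 9103/15 = 606.867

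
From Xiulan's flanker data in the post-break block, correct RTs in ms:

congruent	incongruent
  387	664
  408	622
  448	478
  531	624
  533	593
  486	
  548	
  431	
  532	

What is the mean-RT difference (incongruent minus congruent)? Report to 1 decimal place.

118.0 ms

M(congruent) = 4304/9 = 478.222
M(incongruent) = 2981/5 = 596.200
Difference = 596.200 − 478.222 = 117.978 ms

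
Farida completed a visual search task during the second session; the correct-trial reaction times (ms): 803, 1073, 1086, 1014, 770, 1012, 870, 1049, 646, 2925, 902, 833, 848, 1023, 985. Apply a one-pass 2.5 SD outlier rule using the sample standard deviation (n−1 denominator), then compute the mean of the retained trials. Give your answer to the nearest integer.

922 ms

n = 15, ΣRT = 15839, M = 1055.933
Σ(x−M)² = 3969438.93; s = √(3969438.93/14) = 532.477
Cutoffs: 1055.933 ± 2.5·532.477 → [-275.3, 2387.1]
Outside: 2925 → excluded.
Retained (n=14): Σ = 12914, mean = 12914/14 = 922.429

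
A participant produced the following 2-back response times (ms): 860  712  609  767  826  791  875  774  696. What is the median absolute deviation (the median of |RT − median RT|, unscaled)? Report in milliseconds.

Sorted: 609, 696, 712, 767, 774, 791, 826, 860, 875 → median = 774
|x − 774|: 86, 62, 165, 7, 52, 17, 101, 0, 78
Sorted deviations: 0, 7, 17, 52, 62, 78, 86, 101, 165 → MAD = 62

62 ms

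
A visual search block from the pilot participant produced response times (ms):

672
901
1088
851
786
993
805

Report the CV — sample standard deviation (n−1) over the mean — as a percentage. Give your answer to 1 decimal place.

n = 7, Σ = 6096, M = 870.8571
Σ(x−M)² = 114454.857; s = √(114454.857/6) = 138.1152
CV = 138.1152 / 870.8571 = 0.15860 = 15.860%

15.9%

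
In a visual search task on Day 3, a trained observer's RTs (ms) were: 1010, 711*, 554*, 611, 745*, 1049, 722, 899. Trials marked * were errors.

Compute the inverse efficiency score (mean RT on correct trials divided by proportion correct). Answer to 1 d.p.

1373.1 ms

Correct trials (n=5): 1010, 611, 1049, 722, 899
Mean correct RT = 4291/5 = 858.2000 ms
Proportion correct = 5/8
IES = 858.2000 / (5/8) = 1373.120 ms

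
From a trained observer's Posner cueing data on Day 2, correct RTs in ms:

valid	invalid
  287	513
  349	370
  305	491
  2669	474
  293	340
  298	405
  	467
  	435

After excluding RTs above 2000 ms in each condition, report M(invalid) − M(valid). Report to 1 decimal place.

valid: exclude 2669
M(valid) = 1532/5 = 306.400
M(invalid) = 3495/8 = 436.875
Difference = 436.875 − 306.400 = 130.475 ms

130.5 ms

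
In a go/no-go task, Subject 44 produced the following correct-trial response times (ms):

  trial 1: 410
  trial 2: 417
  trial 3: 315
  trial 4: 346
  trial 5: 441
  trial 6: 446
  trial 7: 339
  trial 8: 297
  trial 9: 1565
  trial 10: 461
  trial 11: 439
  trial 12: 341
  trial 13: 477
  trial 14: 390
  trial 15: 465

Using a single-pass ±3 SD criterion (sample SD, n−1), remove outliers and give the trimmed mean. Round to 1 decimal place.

398.9 ms

n = 15, ΣRT = 7149, M = 476.600
Σ(x−M)² = 1316845.60; s = √(1316845.60/14) = 306.693
Cutoffs: 476.600 ± 3·306.693 → [-443.5, 1396.7]
Outside: 1565 → excluded.
Retained (n=14): Σ = 5584, mean = 5584/14 = 398.857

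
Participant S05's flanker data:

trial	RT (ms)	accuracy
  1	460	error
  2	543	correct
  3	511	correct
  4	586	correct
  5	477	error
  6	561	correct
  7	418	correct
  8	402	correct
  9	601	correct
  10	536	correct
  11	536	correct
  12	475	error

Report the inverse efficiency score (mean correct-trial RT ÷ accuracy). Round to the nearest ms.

Correct trials (n=9): 543, 511, 586, 561, 418, 402, 601, 536, 536
Mean correct RT = 4694/9 = 521.5556 ms
Proportion correct = 9/12
IES = 521.5556 / (9/12) = 695.407 ms

695 ms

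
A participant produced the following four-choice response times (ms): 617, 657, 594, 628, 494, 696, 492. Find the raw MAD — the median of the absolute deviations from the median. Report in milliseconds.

Sorted: 492, 494, 594, 617, 628, 657, 696 → median = 617
|x − 617|: 0, 40, 23, 11, 123, 79, 125
Sorted deviations: 0, 11, 23, 40, 79, 123, 125 → MAD = 40

40 ms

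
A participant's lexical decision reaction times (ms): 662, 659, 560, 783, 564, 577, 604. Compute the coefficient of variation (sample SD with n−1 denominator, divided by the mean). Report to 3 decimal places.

n = 7, Σ = 4409, M = 629.8571
Σ(x−M)² = 38014.857; s = √(38014.857/6) = 79.5978
CV = 79.5978 / 629.8571 = 0.12637

0.126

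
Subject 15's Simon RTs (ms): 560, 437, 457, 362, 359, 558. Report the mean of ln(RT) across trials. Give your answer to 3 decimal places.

6.105

ln(RT): 6.3279, 6.0799, 6.1247, 5.8916, 5.8833, 6.3244
Σ ln(RT) = 36.6319
Mean = 36.6319/6 = 6.10531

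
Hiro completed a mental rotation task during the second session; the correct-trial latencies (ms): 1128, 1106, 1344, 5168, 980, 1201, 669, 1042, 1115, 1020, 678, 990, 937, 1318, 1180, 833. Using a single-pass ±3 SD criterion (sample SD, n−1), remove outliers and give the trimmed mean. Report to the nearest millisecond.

n = 16, ΣRT = 20709, M = 1294.312
Σ(x−M)² = 16567179.44; s = √(16567179.44/15) = 1050.942
Cutoffs: 1294.312 ± 3·1050.942 → [-1858.5, 4447.1]
Outside: 5168 → excluded.
Retained (n=15): Σ = 15541, mean = 15541/15 = 1036.067

1036 ms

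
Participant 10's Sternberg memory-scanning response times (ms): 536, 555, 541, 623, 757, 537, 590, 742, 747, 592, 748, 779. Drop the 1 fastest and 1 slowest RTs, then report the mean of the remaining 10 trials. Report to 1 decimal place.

643.2 ms

Sorted: 536, 537, 541, 555, 590, 592, 623, 742, 747, 748, 757, 779
Drop lowest 1 (536) and highest 1 (779)
Remaining (n=10): Σ = 6432, mean = 6432/10 = 643.200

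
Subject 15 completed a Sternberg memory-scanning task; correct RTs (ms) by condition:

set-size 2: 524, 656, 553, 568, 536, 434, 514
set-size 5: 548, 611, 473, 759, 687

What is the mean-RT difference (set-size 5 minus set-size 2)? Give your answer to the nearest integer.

M(set-size 2) = 3785/7 = 540.714
M(set-size 5) = 3078/5 = 615.600
Difference = 615.600 − 540.714 = 74.886 ms

75 ms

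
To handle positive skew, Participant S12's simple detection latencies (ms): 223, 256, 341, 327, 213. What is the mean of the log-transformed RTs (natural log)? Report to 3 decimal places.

5.587

ln(RT): 5.4072, 5.5452, 5.8319, 5.7900, 5.3613
Σ ln(RT) = 27.9355
Mean = 27.9355/5 = 5.58710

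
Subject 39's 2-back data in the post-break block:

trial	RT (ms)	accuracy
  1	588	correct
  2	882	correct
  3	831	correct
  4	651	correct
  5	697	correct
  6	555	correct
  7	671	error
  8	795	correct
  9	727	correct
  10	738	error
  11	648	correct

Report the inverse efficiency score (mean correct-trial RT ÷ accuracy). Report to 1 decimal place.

Correct trials (n=9): 588, 882, 831, 651, 697, 555, 795, 727, 648
Mean correct RT = 6374/9 = 708.2222 ms
Proportion correct = 9/11
IES = 708.2222 / (9/11) = 865.605 ms

865.6 ms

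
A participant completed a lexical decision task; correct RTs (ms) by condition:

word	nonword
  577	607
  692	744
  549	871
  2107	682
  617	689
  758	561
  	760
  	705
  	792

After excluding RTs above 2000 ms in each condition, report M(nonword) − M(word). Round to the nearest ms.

word: exclude 2107
M(word) = 3193/5 = 638.600
M(nonword) = 6411/9 = 712.333
Difference = 712.333 − 638.600 = 73.733 ms

74 ms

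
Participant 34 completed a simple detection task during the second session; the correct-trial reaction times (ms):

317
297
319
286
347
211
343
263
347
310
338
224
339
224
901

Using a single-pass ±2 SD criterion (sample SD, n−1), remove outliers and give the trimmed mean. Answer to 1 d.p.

297.5 ms

n = 15, ΣRT = 5066, M = 337.733
Σ(x−M)² = 370872.93; s = √(370872.93/14) = 162.760
Cutoffs: 337.733 ± 2·162.760 → [12.2, 663.3]
Outside: 901 → excluded.
Retained (n=14): Σ = 4165, mean = 4165/14 = 297.500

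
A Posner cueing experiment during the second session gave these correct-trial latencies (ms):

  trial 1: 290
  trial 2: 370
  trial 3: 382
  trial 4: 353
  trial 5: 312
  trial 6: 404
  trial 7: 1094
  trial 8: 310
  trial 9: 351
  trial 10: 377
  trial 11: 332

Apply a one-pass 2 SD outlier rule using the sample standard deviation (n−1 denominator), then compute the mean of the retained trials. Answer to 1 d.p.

n = 11, ΣRT = 4575, M = 415.909
Σ(x−M)² = 517798.91; s = √(517798.91/10) = 227.552
Cutoffs: 415.909 ± 2·227.552 → [-39.2, 871.0]
Outside: 1094 → excluded.
Retained (n=10): Σ = 3481, mean = 3481/10 = 348.100

348.1 ms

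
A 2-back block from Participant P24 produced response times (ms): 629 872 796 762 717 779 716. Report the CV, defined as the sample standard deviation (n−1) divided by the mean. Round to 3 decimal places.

0.101

n = 7, Σ = 5271, M = 753.0000
Σ(x−M)² = 34808.000; s = √(34808.000/6) = 76.1665
CV = 76.1665 / 753.0000 = 0.10115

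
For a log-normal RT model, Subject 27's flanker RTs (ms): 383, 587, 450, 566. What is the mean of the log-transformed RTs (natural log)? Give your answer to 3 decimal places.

ln(RT): 5.9480, 6.3750, 6.1092, 6.3386
Σ ln(RT) = 24.7709
Mean = 24.7709/4 = 6.19273

6.193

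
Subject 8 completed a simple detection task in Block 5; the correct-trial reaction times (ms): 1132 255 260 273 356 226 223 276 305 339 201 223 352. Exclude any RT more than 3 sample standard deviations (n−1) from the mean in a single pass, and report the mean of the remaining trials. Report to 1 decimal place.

274.1 ms

n = 13, ΣRT = 4421, M = 340.077
Σ(x−M)² = 710794.92; s = √(710794.92/12) = 243.378
Cutoffs: 340.077 ± 3·243.378 → [-390.1, 1070.2]
Outside: 1132 → excluded.
Retained (n=12): Σ = 3289, mean = 3289/12 = 274.083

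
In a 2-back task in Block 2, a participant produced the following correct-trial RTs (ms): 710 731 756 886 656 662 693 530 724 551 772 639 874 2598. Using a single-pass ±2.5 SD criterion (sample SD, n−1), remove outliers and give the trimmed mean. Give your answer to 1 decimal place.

706.5 ms

n = 14, ΣRT = 11782, M = 841.571
Σ(x−M)² = 3454889.43; s = √(3454889.43/13) = 515.520
Cutoffs: 841.571 ± 2.5·515.520 → [-447.2, 2130.4]
Outside: 2598 → excluded.
Retained (n=13): Σ = 9184, mean = 9184/13 = 706.462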